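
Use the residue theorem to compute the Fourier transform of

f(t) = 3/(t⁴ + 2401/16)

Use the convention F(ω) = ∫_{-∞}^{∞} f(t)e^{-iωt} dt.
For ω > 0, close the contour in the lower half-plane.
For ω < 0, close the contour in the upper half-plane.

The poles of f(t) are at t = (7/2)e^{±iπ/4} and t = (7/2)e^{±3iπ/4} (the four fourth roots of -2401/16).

Let g(z) = f(z)e^{-iωz}; for large |z| the factor e^{-iωz} decays in the lower half-plane when ω > 0 and in the upper half-plane when ω < 0.

Case ω > 0 (lower half-plane, clockwise contour ⇒ F(ω) = -2πi·ΣRes):
  Res_{z = - \frac{7 \sqrt{2}}{4} - \frac{7 \sqrt{2} i}{4}} g(z) = \frac{3 \sqrt{2} \left(1 + i\right) e^{\frac{7 \sqrt{2} \omega \left(-1 + i\right)}{4}}}{343}
  Res_{z = \frac{7 \sqrt{2}}{4} - \frac{7 \sqrt{2} i}{4}} g(z) = \frac{3 \sqrt{2} \left(-1 + i\right) e^{- \frac{7 \sqrt{2} \omega \left(1 + i\right)}{4}}}{343}
  F(ω) = -2πi·ΣRes = \frac{6 \sqrt{2} \pi \left(\left(1 - i\right) e^{\frac{7 \sqrt{2} i \omega}{2}} + 1 + i\right) e^{- \frac{7 \sqrt{2} \omega \left(1 + i\right)}{4}}}{343} = \frac{24 \pi e^{- \frac{7 \sqrt{2} \omega}{4}} \sin{\left(\frac{7 \sqrt{2} \omega}{4} + \frac{\pi}{4} \right)}}{343}

Case ω < 0 (upper half-plane, counterclockwise contour ⇒ F(ω) = +2πi·ΣRes):
  Res_{z = \frac{7 \sqrt{2}}{4} + \frac{7 \sqrt{2} i}{4}} g(z) = - \frac{3 \sqrt{2} \left(1 + i\right) e^{\frac{7 \sqrt{2} \omega \left(1 - i\right)}{4}}}{343}
  Res_{z = - \frac{7 \sqrt{2}}{4} + \frac{7 \sqrt{2} i}{4}} g(z) = \frac{3 \sqrt{2} \left(1 - i\right) e^{\frac{7 \sqrt{2} \omega \left(1 + i\right)}{4}}}{343}
  F(ω) = 2πi·ΣRes = - \frac{6 \sqrt{2} i \pi \left(\left(1 + i\right) e^{\frac{7 \sqrt{2} \omega \left(1 - i\right)}{4}} - \left(1 - i\right) e^{\frac{7 \sqrt{2} \omega \left(1 + i\right)}{4}}\right)}{343} = \frac{24 \pi e^{\frac{7 \sqrt{2} \omega}{4}} \cos{\left(\frac{7 \sqrt{2} \omega}{4} + \frac{\pi}{4} \right)}}{343}

Both cases combine into a single formula in |ω|:

F(ω) = \frac{24 \pi e^{- \frac{7 \sqrt{2} \left|{\omega}\right|}{4}} \sin{\left(\frac{7 \sqrt{2} \left|{\omega}\right|}{4} + \frac{\pi}{4} \right)}}{343}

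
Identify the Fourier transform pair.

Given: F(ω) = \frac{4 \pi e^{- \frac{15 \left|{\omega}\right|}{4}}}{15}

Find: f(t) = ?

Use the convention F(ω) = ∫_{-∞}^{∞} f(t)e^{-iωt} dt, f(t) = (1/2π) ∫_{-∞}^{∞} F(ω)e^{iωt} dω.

f(t) = \frac{1}{t^{2} + \frac{225}{16}}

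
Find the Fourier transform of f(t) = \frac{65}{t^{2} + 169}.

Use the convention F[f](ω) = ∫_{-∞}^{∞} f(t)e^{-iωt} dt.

F(ω) = 5 \pi e^{- 13 \left|{\omega}\right|}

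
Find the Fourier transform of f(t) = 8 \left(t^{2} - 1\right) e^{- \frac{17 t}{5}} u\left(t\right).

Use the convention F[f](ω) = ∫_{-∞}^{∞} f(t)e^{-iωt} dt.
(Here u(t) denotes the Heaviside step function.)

F(ω) = \frac{40 \left(250 i \omega - \left(5 i \omega + 17\right)^{3} + 850\right)}{\left(5 i \omega + 17\right)^{4}}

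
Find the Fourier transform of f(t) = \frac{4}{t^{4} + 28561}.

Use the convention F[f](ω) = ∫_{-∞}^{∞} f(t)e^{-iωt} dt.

F(ω) = \frac{4 \pi e^{- \frac{13 \sqrt{2} \left|{\omega}\right|}{2}} \sin{\left(\frac{13 \sqrt{2} \left|{\omega}\right|}{2} + \frac{\pi}{4} \right)}}{2197}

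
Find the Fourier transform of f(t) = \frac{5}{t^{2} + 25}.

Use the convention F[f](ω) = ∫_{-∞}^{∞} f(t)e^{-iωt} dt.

F(ω) = \pi e^{- 5 \left|{\omega}\right|}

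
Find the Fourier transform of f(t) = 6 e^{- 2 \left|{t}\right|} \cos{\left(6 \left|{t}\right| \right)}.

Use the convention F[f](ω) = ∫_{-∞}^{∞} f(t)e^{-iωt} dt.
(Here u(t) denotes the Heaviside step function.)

F(ω) = \frac{24 \left(\omega^{2} + 40\right)}{\omega^{4} - 64 \omega^{2} + 1600}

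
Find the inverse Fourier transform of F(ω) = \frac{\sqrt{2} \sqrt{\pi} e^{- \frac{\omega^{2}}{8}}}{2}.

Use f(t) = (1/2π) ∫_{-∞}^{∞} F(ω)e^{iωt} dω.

f(t) = e^{- 2 t^{2}}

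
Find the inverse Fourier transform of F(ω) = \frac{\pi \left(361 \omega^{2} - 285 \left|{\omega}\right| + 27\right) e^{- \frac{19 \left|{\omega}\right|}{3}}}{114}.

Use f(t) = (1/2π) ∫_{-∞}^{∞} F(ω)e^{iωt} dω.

f(t) = \frac{4 t^{4}}{\left(t^{2} + \frac{361}{9}\right)^{3}}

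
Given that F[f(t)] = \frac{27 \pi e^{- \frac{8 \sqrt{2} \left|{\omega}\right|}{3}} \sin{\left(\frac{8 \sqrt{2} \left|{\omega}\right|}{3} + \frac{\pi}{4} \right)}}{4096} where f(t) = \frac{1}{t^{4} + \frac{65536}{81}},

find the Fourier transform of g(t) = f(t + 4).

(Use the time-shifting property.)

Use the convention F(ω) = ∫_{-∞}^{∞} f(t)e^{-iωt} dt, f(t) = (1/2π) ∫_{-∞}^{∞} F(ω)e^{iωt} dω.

F[g](ω) = \frac{27 \pi e^{4 i \omega - \frac{8 \sqrt{2} \left|{\omega}\right|}{3}} \sin{\left(\frac{8 \sqrt{2} \left|{\omega}\right|}{3} + \frac{\pi}{4} \right)}}{4096}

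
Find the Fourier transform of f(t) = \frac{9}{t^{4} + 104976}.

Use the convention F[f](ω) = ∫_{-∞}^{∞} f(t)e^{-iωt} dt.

F(ω) = \frac{\pi e^{- 9 \sqrt{2} \left|{\omega}\right|} \sin{\left(9 \sqrt{2} \left|{\omega}\right| + \frac{\pi}{4} \right)}}{648}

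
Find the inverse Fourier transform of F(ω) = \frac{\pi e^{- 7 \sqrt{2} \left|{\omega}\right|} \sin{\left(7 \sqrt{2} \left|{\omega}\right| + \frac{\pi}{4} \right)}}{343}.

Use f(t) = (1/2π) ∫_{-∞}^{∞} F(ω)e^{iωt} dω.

f(t) = \frac{8}{t^{4} + 38416}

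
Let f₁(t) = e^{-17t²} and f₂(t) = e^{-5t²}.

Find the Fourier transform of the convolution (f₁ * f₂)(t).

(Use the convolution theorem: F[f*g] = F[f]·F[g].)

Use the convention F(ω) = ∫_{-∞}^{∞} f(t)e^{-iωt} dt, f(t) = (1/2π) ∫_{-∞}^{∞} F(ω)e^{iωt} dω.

F[f₁*f₂](ω) = \frac{\sqrt{85} \pi e^{- \frac{11 \omega^{2}}{170}}}{85}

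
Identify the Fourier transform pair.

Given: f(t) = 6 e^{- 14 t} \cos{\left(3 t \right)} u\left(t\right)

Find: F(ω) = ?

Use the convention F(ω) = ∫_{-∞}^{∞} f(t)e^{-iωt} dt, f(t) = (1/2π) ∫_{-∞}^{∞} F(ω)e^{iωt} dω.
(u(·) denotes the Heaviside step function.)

F(ω) = \frac{6 \left(i \omega + 14\right)}{\left(i \omega + 14\right)^{2} + 9}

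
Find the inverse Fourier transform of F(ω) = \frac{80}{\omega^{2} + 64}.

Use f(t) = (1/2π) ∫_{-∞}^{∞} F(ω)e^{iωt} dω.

f(t) = 5 e^{- 8 \left|{t}\right|}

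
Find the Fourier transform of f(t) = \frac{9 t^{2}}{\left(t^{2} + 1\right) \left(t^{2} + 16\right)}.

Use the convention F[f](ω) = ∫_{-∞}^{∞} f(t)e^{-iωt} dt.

F(ω) = \frac{3 \pi \left(4 - e^{3 \left|{\omega}\right|}\right) e^{- 4 \left|{\omega}\right|}}{5}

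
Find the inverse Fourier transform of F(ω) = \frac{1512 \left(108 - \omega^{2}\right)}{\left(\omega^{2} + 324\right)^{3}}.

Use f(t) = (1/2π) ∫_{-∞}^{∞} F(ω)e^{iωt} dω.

f(t) = 7 t^{2} e^{- 18 \left|{t}\right|}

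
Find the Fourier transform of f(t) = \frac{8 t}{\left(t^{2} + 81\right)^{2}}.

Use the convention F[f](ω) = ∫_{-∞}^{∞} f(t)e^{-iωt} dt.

F(ω) = - \frac{4 i \pi \omega e^{- 9 \left|{\omega}\right|}}{9}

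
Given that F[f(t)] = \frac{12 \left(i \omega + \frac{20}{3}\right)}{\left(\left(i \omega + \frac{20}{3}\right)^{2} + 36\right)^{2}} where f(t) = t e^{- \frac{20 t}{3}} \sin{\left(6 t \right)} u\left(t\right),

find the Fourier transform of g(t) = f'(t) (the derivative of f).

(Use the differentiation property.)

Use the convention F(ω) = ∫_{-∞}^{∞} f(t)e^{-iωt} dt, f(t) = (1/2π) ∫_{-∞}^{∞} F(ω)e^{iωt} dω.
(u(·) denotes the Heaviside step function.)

F[g](ω) = \frac{324 i \omega \left(3 i \omega + 20\right)}{\left(\left(3 i \omega + 20\right)^{2} + 324\right)^{2}}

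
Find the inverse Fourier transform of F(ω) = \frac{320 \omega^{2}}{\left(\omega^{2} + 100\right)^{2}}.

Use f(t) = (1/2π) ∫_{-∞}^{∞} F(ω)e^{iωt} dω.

f(t) = 8 \left(1 - 10 \left|{t}\right|\right) e^{- 10 \left|{t}\right|}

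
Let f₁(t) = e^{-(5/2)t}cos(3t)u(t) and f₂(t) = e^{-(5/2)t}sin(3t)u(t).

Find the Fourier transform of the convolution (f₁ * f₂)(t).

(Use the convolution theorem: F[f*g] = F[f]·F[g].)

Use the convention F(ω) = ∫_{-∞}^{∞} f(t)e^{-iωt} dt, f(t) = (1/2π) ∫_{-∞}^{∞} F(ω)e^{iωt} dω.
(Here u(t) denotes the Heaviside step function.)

F[f₁*f₂](ω) = \frac{24 \left(2 i \omega + 5\right)}{\left(\left(2 i \omega + 5\right)^{2} + 36\right)^{2}}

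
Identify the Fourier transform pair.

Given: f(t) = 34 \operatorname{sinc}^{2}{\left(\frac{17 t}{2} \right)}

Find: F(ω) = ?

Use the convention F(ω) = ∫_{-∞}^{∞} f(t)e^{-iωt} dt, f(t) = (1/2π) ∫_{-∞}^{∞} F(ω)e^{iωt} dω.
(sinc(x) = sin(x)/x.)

F(ω) = \begin{cases} \frac{4 \pi \left(17 - \left|{\omega}\right|\right)}{17} & \text{for}\: \omega > -17 \wedge \omega < 17 \\0 & \text{otherwise} \end{cases}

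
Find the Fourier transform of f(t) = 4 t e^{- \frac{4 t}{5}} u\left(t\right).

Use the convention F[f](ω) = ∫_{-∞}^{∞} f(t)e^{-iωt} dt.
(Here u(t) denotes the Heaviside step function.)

F(ω) = \frac{100}{\left(5 i \omega + 4\right)^{2}}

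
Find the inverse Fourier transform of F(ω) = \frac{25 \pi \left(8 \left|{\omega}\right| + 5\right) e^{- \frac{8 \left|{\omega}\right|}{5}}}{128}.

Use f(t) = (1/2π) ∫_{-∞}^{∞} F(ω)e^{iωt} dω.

f(t) = \frac{8}{\left(t^{2} + \frac{64}{25}\right)^{2}}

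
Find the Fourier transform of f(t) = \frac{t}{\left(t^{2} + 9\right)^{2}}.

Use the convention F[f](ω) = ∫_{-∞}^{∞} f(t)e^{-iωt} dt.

F(ω) = - \frac{i \pi \omega e^{- 3 \left|{\omega}\right|}}{6}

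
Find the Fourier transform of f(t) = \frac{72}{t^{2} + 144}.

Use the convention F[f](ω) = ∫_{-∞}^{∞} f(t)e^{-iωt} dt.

F(ω) = 6 \pi e^{- 12 \left|{\omega}\right|}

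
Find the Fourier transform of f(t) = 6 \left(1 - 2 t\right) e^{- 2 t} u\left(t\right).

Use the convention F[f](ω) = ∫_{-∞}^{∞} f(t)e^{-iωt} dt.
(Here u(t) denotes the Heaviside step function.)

F(ω) = \frac{6 i \omega}{- \omega^{2} + 4 i \omega + 4}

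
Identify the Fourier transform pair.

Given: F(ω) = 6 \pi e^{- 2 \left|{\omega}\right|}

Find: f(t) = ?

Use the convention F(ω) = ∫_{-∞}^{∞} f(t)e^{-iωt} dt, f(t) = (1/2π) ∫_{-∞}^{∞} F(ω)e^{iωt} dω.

f(t) = \frac{12}{t^{2} + 4}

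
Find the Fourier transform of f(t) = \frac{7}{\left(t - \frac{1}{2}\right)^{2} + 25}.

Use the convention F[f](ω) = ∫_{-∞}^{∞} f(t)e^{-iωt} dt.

F(ω) = \frac{7 \pi e^{- \frac{i \omega}{2} - 5 \left|{\omega}\right|}}{5}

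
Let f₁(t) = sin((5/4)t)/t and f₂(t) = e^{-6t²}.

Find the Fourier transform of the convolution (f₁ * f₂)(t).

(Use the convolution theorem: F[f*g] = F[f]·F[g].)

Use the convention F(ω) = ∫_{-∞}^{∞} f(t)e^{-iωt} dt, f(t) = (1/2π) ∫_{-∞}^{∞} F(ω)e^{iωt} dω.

F[f₁*f₂](ω) = \begin{cases} \frac{\sqrt{6} \pi^{\frac{3}{2}} e^{- \frac{\omega^{2}}{24}}}{6} & \text{for}\: \omega > - \frac{5}{4} \wedge \omega < \frac{5}{4} \\0 & \text{otherwise} \end{cases}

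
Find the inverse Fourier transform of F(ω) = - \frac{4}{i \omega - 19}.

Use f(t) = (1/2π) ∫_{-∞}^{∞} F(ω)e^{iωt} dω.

f(t) = 4 e^{19 t} u\left(- t\right)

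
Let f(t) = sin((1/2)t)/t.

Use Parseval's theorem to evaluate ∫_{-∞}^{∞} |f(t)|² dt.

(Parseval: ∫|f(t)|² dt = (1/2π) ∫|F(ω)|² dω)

∫|f(t)|² dt = \frac{\pi}{2}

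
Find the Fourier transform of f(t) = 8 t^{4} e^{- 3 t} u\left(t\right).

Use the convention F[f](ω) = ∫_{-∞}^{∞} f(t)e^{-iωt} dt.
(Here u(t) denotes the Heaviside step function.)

F(ω) = \frac{192}{\left(i \omega + 3\right)^{5}}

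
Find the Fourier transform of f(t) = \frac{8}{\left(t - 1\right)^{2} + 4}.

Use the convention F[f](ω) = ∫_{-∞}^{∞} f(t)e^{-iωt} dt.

F(ω) = 4 \pi e^{- i \omega - 2 \left|{\omega}\right|}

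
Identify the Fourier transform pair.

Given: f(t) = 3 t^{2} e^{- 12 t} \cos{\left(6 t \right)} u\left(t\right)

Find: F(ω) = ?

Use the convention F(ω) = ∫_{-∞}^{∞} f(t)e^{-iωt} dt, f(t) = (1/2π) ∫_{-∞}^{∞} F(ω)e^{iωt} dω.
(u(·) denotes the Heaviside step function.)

F(ω) = \frac{6 \left(- 108 i \omega + \left(i \omega + 12\right)^{3} - 1296\right)}{\left(\left(i \omega + 12\right)^{2} + 36\right)^{3}}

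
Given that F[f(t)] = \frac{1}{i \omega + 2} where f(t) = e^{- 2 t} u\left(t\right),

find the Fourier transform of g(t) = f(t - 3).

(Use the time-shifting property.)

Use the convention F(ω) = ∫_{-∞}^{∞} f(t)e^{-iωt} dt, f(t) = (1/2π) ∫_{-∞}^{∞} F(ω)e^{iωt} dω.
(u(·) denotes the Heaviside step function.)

F[g](ω) = \frac{e^{- 3 i \omega}}{i \omega + 2}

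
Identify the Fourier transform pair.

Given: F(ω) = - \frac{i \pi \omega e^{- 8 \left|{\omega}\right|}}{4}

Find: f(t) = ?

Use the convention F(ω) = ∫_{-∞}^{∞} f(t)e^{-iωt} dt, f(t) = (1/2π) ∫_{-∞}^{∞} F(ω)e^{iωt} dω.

f(t) = \frac{4 t}{\left(t^{2} + 64\right)^{2}}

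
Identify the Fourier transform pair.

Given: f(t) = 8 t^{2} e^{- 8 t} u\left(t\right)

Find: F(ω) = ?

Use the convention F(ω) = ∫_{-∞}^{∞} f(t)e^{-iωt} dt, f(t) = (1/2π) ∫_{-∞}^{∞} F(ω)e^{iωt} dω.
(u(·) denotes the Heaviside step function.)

F(ω) = \frac{16}{\left(i \omega + 8\right)^{3}}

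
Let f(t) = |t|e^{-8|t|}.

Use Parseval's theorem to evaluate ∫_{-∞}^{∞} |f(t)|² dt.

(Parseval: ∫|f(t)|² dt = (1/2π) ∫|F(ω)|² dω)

∫|f(t)|² dt = \frac{1}{1024}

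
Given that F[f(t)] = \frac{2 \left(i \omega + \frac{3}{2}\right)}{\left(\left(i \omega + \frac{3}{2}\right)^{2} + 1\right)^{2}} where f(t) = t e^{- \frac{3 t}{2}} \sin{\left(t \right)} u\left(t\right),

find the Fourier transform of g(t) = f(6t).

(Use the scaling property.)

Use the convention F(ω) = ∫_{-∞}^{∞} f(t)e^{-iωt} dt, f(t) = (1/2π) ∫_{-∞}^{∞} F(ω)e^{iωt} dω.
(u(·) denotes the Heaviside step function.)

F[g](ω) = \frac{72 \left(i \omega + 9\right)}{\left(\left(i \omega + 9\right)^{2} + 36\right)^{2}}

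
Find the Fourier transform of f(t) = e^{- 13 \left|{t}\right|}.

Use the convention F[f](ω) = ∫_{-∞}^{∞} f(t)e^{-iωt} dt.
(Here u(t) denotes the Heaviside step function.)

F(ω) = \frac{26}{\omega^{2} + 169}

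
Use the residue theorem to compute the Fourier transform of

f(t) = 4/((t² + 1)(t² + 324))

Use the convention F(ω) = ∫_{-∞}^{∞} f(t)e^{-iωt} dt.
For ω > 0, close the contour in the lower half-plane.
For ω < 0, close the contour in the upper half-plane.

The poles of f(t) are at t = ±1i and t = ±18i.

Let g(z) = f(z)e^{-iωz}; for large |z| the factor e^{-iωz} decays in the lower half-plane when ω > 0 and in the upper half-plane when ω < 0.

Case ω > 0 (lower half-plane, clockwise contour ⇒ F(ω) = -2πi·ΣRes):
  Res_{z = - i} g(z) = \frac{2 i e^{- \omega}}{323}
  Res_{z = - 18 i} g(z) = - \frac{i e^{- 18 \omega}}{2907}
  F(ω) = -2πi·ΣRes = \frac{2 \pi \left(18 e^{17 \omega} - 1\right) e^{- 18 \omega}}{2907}

Case ω < 0 (upper half-plane, counterclockwise contour ⇒ F(ω) = +2πi·ΣRes):
  Res_{z = i} g(z) = - \frac{2 i e^{\omega}}{323}
  Res_{z = 18 i} g(z) = \frac{i e^{18 \omega}}{2907}
  F(ω) = 2πi·ΣRes = \frac{2 \pi \left(18 - e^{17 \omega}\right) e^{\omega}}{2907}

Both cases combine into a single formula in |ω|:

F(ω) = \frac{2 \pi \left(18 e^{17 \left|{\omega}\right|} - 1\right) e^{- 18 \left|{\omega}\right|}}{2907}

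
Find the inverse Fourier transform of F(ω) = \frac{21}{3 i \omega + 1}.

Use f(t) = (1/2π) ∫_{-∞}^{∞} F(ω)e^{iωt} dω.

f(t) = 7 e^{- \frac{t}{3}} u\left(t\right)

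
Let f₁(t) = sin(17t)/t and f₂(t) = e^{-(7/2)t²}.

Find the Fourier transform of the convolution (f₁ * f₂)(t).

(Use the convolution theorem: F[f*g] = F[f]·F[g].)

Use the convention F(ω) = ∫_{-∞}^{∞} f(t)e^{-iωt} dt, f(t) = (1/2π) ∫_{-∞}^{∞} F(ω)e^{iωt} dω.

F[f₁*f₂](ω) = \begin{cases} \frac{\sqrt{14} \pi^{\frac{3}{2}} e^{- \frac{\omega^{2}}{14}}}{7} & \text{for}\: \omega > -17 \wedge \omega < 17 \\0 & \text{otherwise} \end{cases}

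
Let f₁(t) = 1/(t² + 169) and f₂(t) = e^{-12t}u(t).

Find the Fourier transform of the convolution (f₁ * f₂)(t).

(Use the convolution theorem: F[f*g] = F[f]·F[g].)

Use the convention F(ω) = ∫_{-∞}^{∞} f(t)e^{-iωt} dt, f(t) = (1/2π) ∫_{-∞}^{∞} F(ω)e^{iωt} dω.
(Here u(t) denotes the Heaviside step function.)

F[f₁*f₂](ω) = \frac{\pi e^{- 13 \left|{\omega}\right|}}{13 \left(i \omega + 12\right)}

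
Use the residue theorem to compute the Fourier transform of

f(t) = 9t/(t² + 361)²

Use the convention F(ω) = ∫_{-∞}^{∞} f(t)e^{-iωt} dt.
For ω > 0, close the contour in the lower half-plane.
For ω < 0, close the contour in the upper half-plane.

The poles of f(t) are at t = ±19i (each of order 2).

Let g(z) = f(z)e^{-iωz}; for large |z| the factor e^{-iωz} decays in the lower half-plane when ω > 0 and in the upper half-plane when ω < 0.

Case ω > 0 (lower half-plane, clockwise contour ⇒ F(ω) = -2πi·ΣRes):
  Res_{z = - 19 i} g(z) = \frac{9 \omega e^{- 19 \omega}}{76} (pole of order 2)
  F(ω) = -2πi·ΣRes = - \frac{9 i \pi \omega e^{- 19 \omega}}{38}

Case ω < 0 (upper half-plane, counterclockwise contour ⇒ F(ω) = +2πi·ΣRes):
  Res_{z = 19 i} g(z) = - \frac{9 \omega e^{19 \omega}}{76} (pole of order 2)
  F(ω) = 2πi·ΣRes = - \frac{9 i \pi \omega e^{19 \omega}}{38}

Both cases combine into a single formula in |ω|:

F(ω) = - \frac{9 i \pi \omega e^{- 19 \left|{\omega}\right|}}{38}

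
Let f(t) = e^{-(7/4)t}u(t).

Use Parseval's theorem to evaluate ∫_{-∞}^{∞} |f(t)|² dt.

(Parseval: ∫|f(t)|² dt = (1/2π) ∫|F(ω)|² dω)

∫|f(t)|² dt = \frac{2}{7}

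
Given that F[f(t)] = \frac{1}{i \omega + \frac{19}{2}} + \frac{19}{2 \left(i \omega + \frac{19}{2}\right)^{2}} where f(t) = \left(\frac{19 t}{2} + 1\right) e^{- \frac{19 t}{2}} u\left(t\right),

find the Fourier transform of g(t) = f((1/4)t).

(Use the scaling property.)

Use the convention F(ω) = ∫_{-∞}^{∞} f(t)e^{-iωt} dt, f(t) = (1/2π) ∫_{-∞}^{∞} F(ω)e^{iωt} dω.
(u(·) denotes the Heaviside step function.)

F[g](ω) = \frac{16 \left(- 4 i \omega - 19\right)}{64 \omega^{2} - 304 i \omega - 361}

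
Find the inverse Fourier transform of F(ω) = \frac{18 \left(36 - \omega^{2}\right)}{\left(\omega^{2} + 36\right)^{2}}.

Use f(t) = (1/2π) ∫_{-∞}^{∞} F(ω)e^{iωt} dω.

f(t) = 9 e^{- 6 \left|{t}\right|} \left|{t}\right|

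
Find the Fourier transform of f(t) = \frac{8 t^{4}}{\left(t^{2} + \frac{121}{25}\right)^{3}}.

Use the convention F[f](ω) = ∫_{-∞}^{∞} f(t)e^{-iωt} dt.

F(ω) = \frac{\pi \left(121 \omega^{2} - 275 \left|{\omega}\right| + 75\right) e^{- \frac{11 \left|{\omega}\right|}{5}}}{55}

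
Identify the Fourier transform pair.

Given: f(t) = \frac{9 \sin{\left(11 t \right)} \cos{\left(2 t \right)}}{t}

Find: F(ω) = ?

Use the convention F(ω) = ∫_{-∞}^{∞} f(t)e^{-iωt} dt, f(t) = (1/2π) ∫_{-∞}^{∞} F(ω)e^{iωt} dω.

F(ω) = \begin{cases} 9 \pi & \text{for}\: \omega > -9 \wedge \omega < 9 \\\frac{9 \pi}{2} & \text{for}\: \omega > -13 \wedge \omega < 13 \\0 & \text{otherwise} \end{cases}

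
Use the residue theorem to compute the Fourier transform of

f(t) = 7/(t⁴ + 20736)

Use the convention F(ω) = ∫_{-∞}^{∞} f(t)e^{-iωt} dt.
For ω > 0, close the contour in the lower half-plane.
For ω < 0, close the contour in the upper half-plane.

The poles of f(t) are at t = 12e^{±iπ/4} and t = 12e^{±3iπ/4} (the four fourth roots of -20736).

Let g(z) = f(z)e^{-iωz}; for large |z| the factor e^{-iωz} decays in the lower half-plane when ω > 0 and in the upper half-plane when ω < 0.

Case ω > 0 (lower half-plane, clockwise contour ⇒ F(ω) = -2πi·ΣRes):
  Res_{z = - 6 \sqrt{2} - 6 \sqrt{2} i} g(z) = \frac{7 \sqrt{2} i \left(1 - i\right) e^{6 \sqrt{2} \omega \left(-1 + i\right)}}{13824}
  Res_{z = 6 \sqrt{2} - 6 \sqrt{2} i} g(z) = \frac{7 \sqrt{2} i \left(1 + i\right) e^{- 6 \sqrt{2} \omega \left(1 + i\right)}}{13824}
  F(ω) = -2πi·ΣRes = \frac{7 \sqrt{2} \pi \left(1 - i\right) \left(e^{12 \sqrt{2} i \omega} + i\right) e^{- 6 \sqrt{2} \omega \left(1 + i\right)}}{6912} = \frac{7 \pi e^{- 6 \sqrt{2} \omega} \sin{\left(6 \sqrt{2} \omega + \frac{\pi}{4} \right)}}{1728}

Case ω < 0 (upper half-plane, counterclockwise contour ⇒ F(ω) = +2πi·ΣRes):
  Res_{z = 6 \sqrt{2} + 6 \sqrt{2} i} g(z) = \frac{7 \sqrt{2} i \left(-1 + i\right) e^{6 \sqrt{2} \omega \left(1 - i\right)}}{13824}
  Res_{z = - 6 \sqrt{2} + 6 \sqrt{2} i} g(z) = \frac{7 \sqrt{2} \left(1 - i\right) e^{6 \sqrt{2} \omega \left(1 + i\right)}}{13824}
  F(ω) = 2πi·ΣRes = - \frac{7 \sqrt{2} i \pi \left(i \left(1 - i\right) e^{6 \sqrt{2} \omega \left(1 - i\right)} - \left(1 - i\right) e^{6 \sqrt{2} \omega \left(1 + i\right)}\right)}{6912} = \frac{7 \pi e^{6 \sqrt{2} \omega} \cos{\left(6 \sqrt{2} \omega + \frac{\pi}{4} \right)}}{1728}

Both cases combine into a single formula in |ω|:

F(ω) = \frac{7 \pi e^{- 6 \sqrt{2} \left|{\omega}\right|} \sin{\left(6 \sqrt{2} \left|{\omega}\right| + \frac{\pi}{4} \right)}}{1728}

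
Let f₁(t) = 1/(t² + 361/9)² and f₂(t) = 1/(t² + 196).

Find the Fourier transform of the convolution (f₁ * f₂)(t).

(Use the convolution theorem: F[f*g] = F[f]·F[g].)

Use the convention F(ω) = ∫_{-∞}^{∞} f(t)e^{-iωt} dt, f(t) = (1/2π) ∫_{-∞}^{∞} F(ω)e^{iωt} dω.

F[f₁*f₂](ω) = \frac{9 \pi^{2} \left(19 \left|{\omega}\right| + 3\right) e^{- \frac{61 \left|{\omega}\right|}{3}}}{192052}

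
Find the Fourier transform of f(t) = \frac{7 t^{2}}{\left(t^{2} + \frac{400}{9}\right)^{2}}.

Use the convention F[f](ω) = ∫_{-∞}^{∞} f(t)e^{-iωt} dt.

F(ω) = \frac{7 \pi \left(3 - 20 \left|{\omega}\right|\right) e^{- \frac{20 \left|{\omega}\right|}{3}}}{40}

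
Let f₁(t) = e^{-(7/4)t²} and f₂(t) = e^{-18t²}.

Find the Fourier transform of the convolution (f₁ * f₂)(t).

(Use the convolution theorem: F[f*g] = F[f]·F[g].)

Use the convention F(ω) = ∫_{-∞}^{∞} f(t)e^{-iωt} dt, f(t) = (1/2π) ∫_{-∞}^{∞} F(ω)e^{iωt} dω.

F[f₁*f₂](ω) = \frac{\sqrt{14} \pi e^{- \frac{79 \omega^{2}}{504}}}{21}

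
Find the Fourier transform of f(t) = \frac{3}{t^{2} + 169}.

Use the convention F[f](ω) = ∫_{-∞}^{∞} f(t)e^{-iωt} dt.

F(ω) = \frac{3 \pi e^{- 13 \left|{\omega}\right|}}{13}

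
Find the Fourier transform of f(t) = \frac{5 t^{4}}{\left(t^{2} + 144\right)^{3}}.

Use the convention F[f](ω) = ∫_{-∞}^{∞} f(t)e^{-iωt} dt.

F(ω) = \frac{5 \pi \left(48 \omega^{2} - 20 \left|{\omega}\right| + 1\right) e^{- 12 \left|{\omega}\right|}}{32}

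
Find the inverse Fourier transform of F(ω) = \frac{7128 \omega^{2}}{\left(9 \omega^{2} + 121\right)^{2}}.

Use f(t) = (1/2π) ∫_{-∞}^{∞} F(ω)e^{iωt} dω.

f(t) = 6 \left(1 - \frac{11 \left|{t}\right|}{3}\right) e^{- \frac{11 \left|{t}\right|}{3}}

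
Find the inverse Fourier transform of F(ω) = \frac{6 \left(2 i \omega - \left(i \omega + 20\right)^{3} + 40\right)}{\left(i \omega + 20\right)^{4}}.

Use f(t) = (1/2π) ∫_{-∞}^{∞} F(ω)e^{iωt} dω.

f(t) = 6 \left(t^{2} - 1\right) e^{- 20 t} u\left(t\right)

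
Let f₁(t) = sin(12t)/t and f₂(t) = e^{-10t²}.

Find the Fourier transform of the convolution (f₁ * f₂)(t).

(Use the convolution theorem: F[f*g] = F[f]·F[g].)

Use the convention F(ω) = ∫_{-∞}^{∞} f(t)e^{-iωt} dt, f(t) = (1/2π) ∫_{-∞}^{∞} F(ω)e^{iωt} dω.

F[f₁*f₂](ω) = \begin{cases} \frac{\sqrt{10} \pi^{\frac{3}{2}} e^{- \frac{\omega^{2}}{40}}}{10} & \text{for}\: \omega > -12 \wedge \omega < 12 \\0 & \text{otherwise} \end{cases}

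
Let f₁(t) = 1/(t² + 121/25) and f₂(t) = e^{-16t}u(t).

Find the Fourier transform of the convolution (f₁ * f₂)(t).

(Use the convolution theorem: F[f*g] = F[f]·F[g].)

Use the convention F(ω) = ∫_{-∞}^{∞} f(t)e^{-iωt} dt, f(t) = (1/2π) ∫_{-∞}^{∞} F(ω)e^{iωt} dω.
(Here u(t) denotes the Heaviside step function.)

F[f₁*f₂](ω) = \frac{5 \pi e^{- \frac{11 \left|{\omega}\right|}{5}}}{11 \left(i \omega + 16\right)}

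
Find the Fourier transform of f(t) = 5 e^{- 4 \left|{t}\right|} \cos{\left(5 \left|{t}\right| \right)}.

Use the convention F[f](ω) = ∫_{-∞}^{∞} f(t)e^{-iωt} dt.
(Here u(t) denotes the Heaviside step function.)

F(ω) = \frac{40 \left(\omega^{2} + 41\right)}{\omega^{4} - 18 \omega^{2} + 1681}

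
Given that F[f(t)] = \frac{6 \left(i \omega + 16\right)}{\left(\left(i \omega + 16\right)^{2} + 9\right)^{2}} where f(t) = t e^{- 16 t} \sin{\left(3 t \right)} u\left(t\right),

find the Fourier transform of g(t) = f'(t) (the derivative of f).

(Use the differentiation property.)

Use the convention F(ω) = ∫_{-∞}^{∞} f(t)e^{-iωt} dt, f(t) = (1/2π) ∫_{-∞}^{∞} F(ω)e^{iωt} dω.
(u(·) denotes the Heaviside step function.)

F[g](ω) = \frac{6 i \omega \left(i \omega + 16\right)}{\left(\left(i \omega + 16\right)^{2} + 9\right)^{2}}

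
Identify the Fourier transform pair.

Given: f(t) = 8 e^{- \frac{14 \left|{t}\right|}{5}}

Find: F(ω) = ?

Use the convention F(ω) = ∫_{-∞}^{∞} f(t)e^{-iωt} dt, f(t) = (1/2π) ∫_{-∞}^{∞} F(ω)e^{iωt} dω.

F(ω) = \frac{1120}{25 \omega^{2} + 196}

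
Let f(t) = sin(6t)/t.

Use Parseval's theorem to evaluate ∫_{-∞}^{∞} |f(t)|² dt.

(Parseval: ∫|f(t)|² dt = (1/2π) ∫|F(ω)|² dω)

∫|f(t)|² dt = 6 \pi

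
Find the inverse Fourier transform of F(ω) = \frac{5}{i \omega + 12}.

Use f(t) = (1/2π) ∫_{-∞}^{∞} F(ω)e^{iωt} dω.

f(t) = 5 e^{- 12 t} u\left(t\right)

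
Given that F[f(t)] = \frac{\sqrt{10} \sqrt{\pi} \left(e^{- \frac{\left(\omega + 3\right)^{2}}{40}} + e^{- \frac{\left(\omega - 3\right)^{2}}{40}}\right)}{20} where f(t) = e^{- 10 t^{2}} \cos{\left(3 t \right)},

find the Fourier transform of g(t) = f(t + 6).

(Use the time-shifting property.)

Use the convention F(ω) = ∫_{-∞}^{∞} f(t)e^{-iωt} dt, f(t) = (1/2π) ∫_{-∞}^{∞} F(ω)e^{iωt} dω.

F[g](ω) = \frac{\sqrt{10} \sqrt{\pi} \left(e^{\frac{3 \omega}{10}} + 1\right) e^{- \frac{\omega^{2}}{40} - \frac{3 \omega}{20} + 6 i \omega - \frac{9}{40}}}{20}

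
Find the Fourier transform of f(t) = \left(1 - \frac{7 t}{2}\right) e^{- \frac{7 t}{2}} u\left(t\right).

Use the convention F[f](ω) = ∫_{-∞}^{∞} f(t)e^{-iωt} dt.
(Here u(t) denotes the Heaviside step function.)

F(ω) = \frac{4 i \omega}{- 4 \omega^{2} + 28 i \omega + 49}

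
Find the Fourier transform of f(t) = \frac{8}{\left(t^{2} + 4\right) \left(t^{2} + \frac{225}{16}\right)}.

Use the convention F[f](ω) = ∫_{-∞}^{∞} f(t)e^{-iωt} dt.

F(ω) = \frac{64 \pi e^{- 2 \left|{\omega}\right|}}{161} - \frac{512 \pi e^{- \frac{15 \left|{\omega}\right|}{4}}}{2415}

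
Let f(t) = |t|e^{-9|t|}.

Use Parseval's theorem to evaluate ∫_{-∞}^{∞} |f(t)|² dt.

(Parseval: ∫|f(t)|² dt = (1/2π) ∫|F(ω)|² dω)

∫|f(t)|² dt = \frac{1}{1458}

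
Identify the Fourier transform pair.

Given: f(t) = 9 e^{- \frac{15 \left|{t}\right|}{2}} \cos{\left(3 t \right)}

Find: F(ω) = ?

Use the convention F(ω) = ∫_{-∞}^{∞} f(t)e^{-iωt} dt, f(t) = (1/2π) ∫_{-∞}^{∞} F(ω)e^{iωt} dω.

F(ω) = \frac{540 \left(4 \omega^{2} + 261\right)}{16 \omega^{4} + 1512 \omega^{2} + 68121}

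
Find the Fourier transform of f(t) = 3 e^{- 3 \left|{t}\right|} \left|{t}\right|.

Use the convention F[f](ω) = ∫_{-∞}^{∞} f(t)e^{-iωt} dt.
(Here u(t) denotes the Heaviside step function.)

F(ω) = \frac{6 \left(9 - \omega^{2}\right)}{\left(\omega^{2} + 9\right)^{2}}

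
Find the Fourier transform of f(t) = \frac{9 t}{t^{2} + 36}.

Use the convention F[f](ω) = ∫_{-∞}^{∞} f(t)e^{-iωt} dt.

F(ω) = - 9 i \pi e^{- 6 \left|{\omega}\right|} \operatorname{sign}{\left(\omega \right)}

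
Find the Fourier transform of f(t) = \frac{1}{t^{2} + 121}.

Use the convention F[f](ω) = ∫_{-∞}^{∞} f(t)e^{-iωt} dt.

F(ω) = \frac{\pi e^{- 11 \left|{\omega}\right|}}{11}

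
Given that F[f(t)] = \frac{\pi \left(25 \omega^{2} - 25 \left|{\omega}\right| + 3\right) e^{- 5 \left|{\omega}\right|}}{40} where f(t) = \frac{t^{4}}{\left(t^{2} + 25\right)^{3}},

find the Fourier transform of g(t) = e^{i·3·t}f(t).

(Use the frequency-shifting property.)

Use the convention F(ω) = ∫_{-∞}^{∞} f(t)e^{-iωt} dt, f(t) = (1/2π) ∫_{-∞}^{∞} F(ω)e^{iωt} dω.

F[g](ω) = \frac{\pi \left(25 \left(\omega - 3\right)^{2} - 25 \left|{\omega - 3}\right| + 3\right) e^{- 5 \left|{\omega - 3}\right|}}{40}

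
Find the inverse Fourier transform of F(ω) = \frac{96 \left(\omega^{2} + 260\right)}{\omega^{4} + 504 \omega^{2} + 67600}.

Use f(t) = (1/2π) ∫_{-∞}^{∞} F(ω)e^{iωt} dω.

f(t) = 3 e^{- 16 \left|{t}\right|} \cos{\left(2 \left|{t}\right| \right)}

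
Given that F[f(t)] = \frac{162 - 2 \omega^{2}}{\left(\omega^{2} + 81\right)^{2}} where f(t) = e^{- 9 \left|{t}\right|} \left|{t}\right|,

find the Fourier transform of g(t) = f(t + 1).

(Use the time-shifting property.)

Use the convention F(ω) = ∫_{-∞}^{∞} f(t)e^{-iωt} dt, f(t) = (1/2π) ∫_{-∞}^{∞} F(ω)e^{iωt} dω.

F[g](ω) = \frac{2 \left(81 - \omega^{2}\right) e^{i \omega}}{\left(\omega^{2} + 81\right)^{2}}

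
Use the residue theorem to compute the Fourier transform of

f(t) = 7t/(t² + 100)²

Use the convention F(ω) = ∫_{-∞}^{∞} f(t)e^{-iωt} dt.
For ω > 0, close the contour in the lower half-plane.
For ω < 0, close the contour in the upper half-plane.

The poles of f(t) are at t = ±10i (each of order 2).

Let g(z) = f(z)e^{-iωz}; for large |z| the factor e^{-iωz} decays in the lower half-plane when ω > 0 and in the upper half-plane when ω < 0.

Case ω > 0 (lower half-plane, clockwise contour ⇒ F(ω) = -2πi·ΣRes):
  Res_{z = - 10 i} g(z) = \frac{7 \omega e^{- 10 \omega}}{40} (pole of order 2)
  F(ω) = -2πi·ΣRes = - \frac{7 i \pi \omega e^{- 10 \omega}}{20}

Case ω < 0 (upper half-plane, counterclockwise contour ⇒ F(ω) = +2πi·ΣRes):
  Res_{z = 10 i} g(z) = - \frac{7 \omega e^{10 \omega}}{40} (pole of order 2)
  F(ω) = 2πi·ΣRes = - \frac{7 i \pi \omega e^{10 \omega}}{20}

Both cases combine into a single formula in |ω|:

F(ω) = - \frac{7 i \pi \omega e^{- 10 \left|{\omega}\right|}}{20}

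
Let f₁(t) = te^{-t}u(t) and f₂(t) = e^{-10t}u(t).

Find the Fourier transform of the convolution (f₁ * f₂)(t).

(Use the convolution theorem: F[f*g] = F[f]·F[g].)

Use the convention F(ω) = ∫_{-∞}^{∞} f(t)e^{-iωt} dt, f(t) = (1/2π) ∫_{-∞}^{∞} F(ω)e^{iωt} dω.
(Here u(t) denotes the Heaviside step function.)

F[f₁*f₂](ω) = \frac{1}{\left(i \omega + 1\right)^{2} \left(i \omega + 10\right)}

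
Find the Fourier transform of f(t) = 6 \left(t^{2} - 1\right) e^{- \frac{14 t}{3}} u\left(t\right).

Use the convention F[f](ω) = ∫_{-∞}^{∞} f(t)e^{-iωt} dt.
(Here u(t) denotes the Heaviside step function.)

F(ω) = \frac{18 \left(54 i \omega - \left(3 i \omega + 14\right)^{3} + 252\right)}{\left(3 i \omega + 14\right)^{4}}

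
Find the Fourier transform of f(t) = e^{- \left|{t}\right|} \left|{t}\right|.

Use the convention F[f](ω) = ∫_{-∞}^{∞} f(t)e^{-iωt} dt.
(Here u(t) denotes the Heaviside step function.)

F(ω) = \frac{2 \left(1 - \omega^{2}\right)}{\left(\omega^{2} + 1\right)^{2}}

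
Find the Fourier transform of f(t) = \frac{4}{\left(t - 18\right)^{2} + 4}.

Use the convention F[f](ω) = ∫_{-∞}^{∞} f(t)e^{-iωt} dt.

F(ω) = 2 \pi e^{- 18 i \omega - 2 \left|{\omega}\right|}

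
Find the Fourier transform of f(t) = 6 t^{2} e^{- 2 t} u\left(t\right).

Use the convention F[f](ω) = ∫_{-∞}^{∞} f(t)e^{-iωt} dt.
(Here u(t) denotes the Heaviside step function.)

F(ω) = \frac{12}{\left(i \omega + 2\right)^{3}}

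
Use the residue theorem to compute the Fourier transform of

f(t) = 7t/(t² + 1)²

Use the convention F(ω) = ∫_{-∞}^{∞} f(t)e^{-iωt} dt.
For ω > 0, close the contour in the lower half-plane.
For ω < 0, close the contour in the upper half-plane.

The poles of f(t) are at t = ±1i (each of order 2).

Let g(z) = f(z)e^{-iωz}; for large |z| the factor e^{-iωz} decays in the lower half-plane when ω > 0 and in the upper half-plane when ω < 0.

Case ω > 0 (lower half-plane, clockwise contour ⇒ F(ω) = -2πi·ΣRes):
  Res_{z = - i} g(z) = \frac{7 \omega e^{- \omega}}{4} (pole of order 2)
  F(ω) = -2πi·ΣRes = - \frac{7 i \pi \omega e^{- \omega}}{2}

Case ω < 0 (upper half-plane, counterclockwise contour ⇒ F(ω) = +2πi·ΣRes):
  Res_{z = i} g(z) = - \frac{7 \omega e^{\omega}}{4} (pole of order 2)
  F(ω) = 2πi·ΣRes = - \frac{7 i \pi \omega e^{\omega}}{2}

Both cases combine into a single formula in |ω|:

F(ω) = - \frac{7 i \pi \omega e^{- \left|{\omega}\right|}}{2}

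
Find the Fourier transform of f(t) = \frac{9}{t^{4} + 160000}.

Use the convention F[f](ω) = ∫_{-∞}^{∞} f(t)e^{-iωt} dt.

F(ω) = \frac{9 \pi e^{- 10 \sqrt{2} \left|{\omega}\right|} \sin{\left(10 \sqrt{2} \left|{\omega}\right| + \frac{\pi}{4} \right)}}{8000}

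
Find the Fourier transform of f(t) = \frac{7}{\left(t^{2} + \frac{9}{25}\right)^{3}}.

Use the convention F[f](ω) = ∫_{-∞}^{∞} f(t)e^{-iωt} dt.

F(ω) = \frac{875 \pi \left(3 \omega^{2} + 15 \left|{\omega}\right| + 25\right) e^{- \frac{3 \left|{\omega}\right|}{5}}}{648}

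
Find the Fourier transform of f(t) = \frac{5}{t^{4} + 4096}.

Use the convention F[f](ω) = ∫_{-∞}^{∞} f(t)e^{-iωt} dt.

F(ω) = \frac{5 \pi e^{- 4 \sqrt{2} \left|{\omega}\right|} \sin{\left(4 \sqrt{2} \left|{\omega}\right| + \frac{\pi}{4} \right)}}{512}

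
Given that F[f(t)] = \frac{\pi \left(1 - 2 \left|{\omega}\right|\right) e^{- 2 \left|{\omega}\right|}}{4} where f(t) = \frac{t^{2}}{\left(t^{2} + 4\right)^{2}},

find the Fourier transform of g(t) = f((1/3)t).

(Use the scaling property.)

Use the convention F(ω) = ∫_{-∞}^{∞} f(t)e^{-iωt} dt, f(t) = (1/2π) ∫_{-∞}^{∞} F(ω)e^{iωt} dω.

F[g](ω) = \frac{3 \pi \left(1 - 6 \left|{\omega}\right|\right) e^{- 6 \left|{\omega}\right|}}{4}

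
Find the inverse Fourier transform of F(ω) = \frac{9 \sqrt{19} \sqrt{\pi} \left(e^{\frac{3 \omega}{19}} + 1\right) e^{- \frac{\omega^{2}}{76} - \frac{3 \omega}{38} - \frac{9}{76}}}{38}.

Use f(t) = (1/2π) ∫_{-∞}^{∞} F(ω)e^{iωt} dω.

f(t) = 9 e^{- 19 t^{2}} \cos{\left(3 t \right)}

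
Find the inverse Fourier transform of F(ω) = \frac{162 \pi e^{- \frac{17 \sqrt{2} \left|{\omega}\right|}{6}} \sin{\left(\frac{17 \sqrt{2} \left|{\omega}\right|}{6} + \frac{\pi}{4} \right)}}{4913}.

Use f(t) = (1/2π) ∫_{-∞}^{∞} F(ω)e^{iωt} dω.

f(t) = \frac{6}{t^{4} + \frac{83521}{81}}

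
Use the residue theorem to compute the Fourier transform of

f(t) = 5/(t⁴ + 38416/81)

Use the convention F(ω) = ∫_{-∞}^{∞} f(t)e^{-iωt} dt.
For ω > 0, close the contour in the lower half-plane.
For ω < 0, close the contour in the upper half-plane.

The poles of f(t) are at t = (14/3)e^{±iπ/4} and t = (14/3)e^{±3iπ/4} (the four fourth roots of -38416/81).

Let g(z) = f(z)e^{-iωz}; for large |z| the factor e^{-iωz} decays in the lower half-plane when ω > 0 and in the upper half-plane when ω < 0.

Case ω > 0 (lower half-plane, clockwise contour ⇒ F(ω) = -2πi·ΣRes):
  Res_{z = - \frac{7 \sqrt{2}}{3} - \frac{7 \sqrt{2} i}{3}} g(z) = \frac{135 \sqrt{2} i \left(1 - i\right) e^{\frac{7 \sqrt{2} \omega \left(-1 + i\right)}{3}}}{21952}
  Res_{z = \frac{7 \sqrt{2}}{3} - \frac{7 \sqrt{2} i}{3}} g(z) = \frac{135 \sqrt{2} i \left(1 + i\right) e^{- \frac{7 \sqrt{2} \omega \left(1 + i\right)}{3}}}{21952}
  F(ω) = -2πi·ΣRes = \frac{135 \sqrt{2} \pi \left(1 - i\right) \left(e^{\frac{14 \sqrt{2} i \omega}{3}} + i\right) e^{- \frac{7 \sqrt{2} \omega \left(1 + i\right)}{3}}}{10976} = \frac{135 \pi e^{- \frac{7 \sqrt{2} \omega}{3}} \sin{\left(\frac{7 \sqrt{2} \omega}{3} + \frac{\pi}{4} \right)}}{2744}

Case ω < 0 (upper half-plane, counterclockwise contour ⇒ F(ω) = +2πi·ΣRes):
  Res_{z = \frac{7 \sqrt{2}}{3} + \frac{7 \sqrt{2} i}{3}} g(z) = \frac{135 \sqrt{2} i \left(-1 + i\right) e^{\frac{7 \sqrt{2} \omega \left(1 - i\right)}{3}}}{21952}
  Res_{z = - \frac{7 \sqrt{2}}{3} + \frac{7 \sqrt{2} i}{3}} g(z) = \frac{135 \sqrt{2} \left(1 - i\right) e^{\frac{7 \sqrt{2} \omega \left(1 + i\right)}{3}}}{21952}
  F(ω) = 2πi·ΣRes = - \frac{135 \sqrt{2} i \pi \left(i \left(1 - i\right) e^{\frac{7 \sqrt{2} \omega \left(1 - i\right)}{3}} - \left(1 - i\right) e^{\frac{7 \sqrt{2} \omega \left(1 + i\right)}{3}}\right)}{10976} = \frac{135 \pi e^{\frac{7 \sqrt{2} \omega}{3}} \cos{\left(\frac{7 \sqrt{2} \omega}{3} + \frac{\pi}{4} \right)}}{2744}

Both cases combine into a single formula in |ω|:

F(ω) = \frac{135 \pi e^{- \frac{7 \sqrt{2} \left|{\omega}\right|}{3}} \sin{\left(\frac{7 \sqrt{2} \left|{\omega}\right|}{3} + \frac{\pi}{4} \right)}}{2744}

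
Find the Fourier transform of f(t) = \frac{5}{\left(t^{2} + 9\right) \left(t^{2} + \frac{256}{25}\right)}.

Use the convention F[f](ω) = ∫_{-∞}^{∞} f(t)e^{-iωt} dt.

F(ω) = \frac{125 \pi e^{- 3 \left|{\omega}\right|}}{93} - \frac{625 \pi e^{- \frac{16 \left|{\omega}\right|}{5}}}{496}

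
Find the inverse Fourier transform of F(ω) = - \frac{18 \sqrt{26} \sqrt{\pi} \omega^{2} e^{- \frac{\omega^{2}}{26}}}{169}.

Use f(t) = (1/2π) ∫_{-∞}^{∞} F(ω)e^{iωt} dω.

f(t) = 9 \left(26 t^{2} - 2\right) e^{- \frac{13 t^{2}}{2}}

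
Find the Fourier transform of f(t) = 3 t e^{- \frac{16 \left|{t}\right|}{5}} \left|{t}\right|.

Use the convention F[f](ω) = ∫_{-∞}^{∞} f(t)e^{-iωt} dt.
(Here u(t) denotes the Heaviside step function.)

F(ω) = \frac{7500 i \omega \left(25 \omega^{2} - 768\right)}{\left(25 \omega^{2} + 256\right)^{3}}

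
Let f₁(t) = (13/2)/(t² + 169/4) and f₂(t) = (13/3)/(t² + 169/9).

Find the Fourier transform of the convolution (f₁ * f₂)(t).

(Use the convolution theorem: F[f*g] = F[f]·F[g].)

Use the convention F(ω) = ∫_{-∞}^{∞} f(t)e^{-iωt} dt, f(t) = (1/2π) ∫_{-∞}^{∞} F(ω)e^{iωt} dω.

F[f₁*f₂](ω) = \pi^{2} e^{- \frac{65 \left|{\omega}\right|}{6}}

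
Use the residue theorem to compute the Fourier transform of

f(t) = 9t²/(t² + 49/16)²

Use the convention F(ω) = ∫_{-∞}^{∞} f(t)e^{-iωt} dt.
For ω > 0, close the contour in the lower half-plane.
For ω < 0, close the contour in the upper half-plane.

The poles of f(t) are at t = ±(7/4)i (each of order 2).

Let g(z) = f(z)e^{-iωz}; for large |z| the factor e^{-iωz} decays in the lower half-plane when ω > 0 and in the upper half-plane when ω < 0.

Case ω > 0 (lower half-plane, clockwise contour ⇒ F(ω) = -2πi·ΣRes):
  Res_{z = - \frac{7 i}{4}} g(z) = \frac{9 i \left(4 - 7 \omega\right) e^{- \frac{7 \omega}{4}}}{28} (pole of order 2)
  F(ω) = -2πi·ΣRes = \frac{9 \pi \left(4 - 7 \omega\right) e^{- \frac{7 \omega}{4}}}{14}

Case ω < 0 (upper half-plane, counterclockwise contour ⇒ F(ω) = +2πi·ΣRes):
  Res_{z = \frac{7 i}{4}} g(z) = \frac{9 i \left(- 7 \omega - 4\right) e^{\frac{7 \omega}{4}}}{28} (pole of order 2)
  F(ω) = 2πi·ΣRes = \frac{9 \pi \left(7 \omega + 4\right) e^{\frac{7 \omega}{4}}}{14}

Both cases combine into a single formula in |ω|:

F(ω) = \frac{9 \pi \left(4 - 7 \left|{\omega}\right|\right) e^{- \frac{7 \left|{\omega}\right|}{4}}}{14}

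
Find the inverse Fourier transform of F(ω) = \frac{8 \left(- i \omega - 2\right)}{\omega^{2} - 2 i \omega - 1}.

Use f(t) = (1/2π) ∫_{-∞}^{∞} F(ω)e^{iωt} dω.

f(t) = 8 \left(t + 1\right) e^{- t} u\left(t\right)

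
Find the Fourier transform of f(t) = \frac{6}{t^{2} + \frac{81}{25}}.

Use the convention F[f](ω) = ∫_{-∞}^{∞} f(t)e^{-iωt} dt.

F(ω) = \frac{10 \pi e^{- \frac{9 \left|{\omega}\right|}{5}}}{3}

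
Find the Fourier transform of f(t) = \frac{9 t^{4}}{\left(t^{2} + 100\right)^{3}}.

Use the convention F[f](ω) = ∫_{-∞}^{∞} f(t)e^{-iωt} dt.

F(ω) = \frac{9 \pi \left(100 \omega^{2} - 50 \left|{\omega}\right| + 3\right) e^{- 10 \left|{\omega}\right|}}{80}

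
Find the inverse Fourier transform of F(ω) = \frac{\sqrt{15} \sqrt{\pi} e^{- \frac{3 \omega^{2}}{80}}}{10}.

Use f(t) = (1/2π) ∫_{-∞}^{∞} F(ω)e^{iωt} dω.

f(t) = e^{- \frac{20 t^{2}}{3}}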